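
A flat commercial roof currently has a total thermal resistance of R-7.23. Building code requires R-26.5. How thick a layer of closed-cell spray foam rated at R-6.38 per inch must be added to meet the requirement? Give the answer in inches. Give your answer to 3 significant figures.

ΔR = 26.5 − 7.23 = 19.27 ft²·°F·h/BTU
L = ΔR / (R/in) = 19.27/6.38 = 3.02 in

3.02 in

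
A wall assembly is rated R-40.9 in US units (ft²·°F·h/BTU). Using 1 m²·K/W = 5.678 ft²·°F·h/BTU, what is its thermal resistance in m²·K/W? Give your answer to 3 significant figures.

7.20 m²·K/W

R_SI = 40.9/5.678 = 7.203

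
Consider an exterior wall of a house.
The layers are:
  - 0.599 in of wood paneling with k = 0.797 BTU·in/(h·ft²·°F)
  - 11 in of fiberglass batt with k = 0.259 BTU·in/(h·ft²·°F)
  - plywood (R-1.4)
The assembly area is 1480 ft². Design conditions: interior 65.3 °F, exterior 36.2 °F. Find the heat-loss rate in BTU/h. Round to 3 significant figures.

965 BTU/h

0.599/0.797 = 0.7516
11/0.259 = 42.47
R_total = 0.7516 + 42.47 + 1.4 = 44.62 ft²·°F·h/BTU
Q = A·ΔT/R = 1480 × (65.3 − 36.2) / 44.62 = 965.2 BTU/h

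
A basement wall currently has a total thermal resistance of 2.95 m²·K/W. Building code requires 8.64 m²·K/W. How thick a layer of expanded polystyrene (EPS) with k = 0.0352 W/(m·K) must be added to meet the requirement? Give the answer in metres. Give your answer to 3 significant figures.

0.200 m

ΔR = 8.64 − 2.95 = 5.69 m²·K/W
L = ΔR × k = 5.69 × 0.0352 = 0.2003 m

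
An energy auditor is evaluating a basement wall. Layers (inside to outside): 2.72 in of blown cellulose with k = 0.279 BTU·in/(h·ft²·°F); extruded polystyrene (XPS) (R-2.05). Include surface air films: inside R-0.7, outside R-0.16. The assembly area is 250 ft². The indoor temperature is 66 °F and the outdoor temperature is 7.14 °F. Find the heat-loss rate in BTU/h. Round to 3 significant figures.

2.72/0.279 = 9.749
R_total = 0.7 + 9.749 + 2.05 + 0.16 = 12.66 ft²·°F·h/BTU
Q = A·ΔT/R = 250 × (66 − 7.14) / 12.66 = 1162 BTU/h

1160 BTU/h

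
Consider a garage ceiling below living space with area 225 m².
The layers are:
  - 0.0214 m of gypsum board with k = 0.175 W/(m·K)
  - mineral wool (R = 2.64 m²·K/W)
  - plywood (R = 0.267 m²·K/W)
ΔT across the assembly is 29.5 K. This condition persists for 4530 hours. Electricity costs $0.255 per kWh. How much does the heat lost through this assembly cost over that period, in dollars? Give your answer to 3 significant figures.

0.0214/0.175 = 0.1223
R_total = 0.1223 + 2.64 + 0.267 = 3.029 m²·K/W
Q = 225 × 29.5 / 3.029 = 2191 W
E = 2191 W × 4530 h / 1000 = 9926 kWh
Cost = 9926 × 0.255 = $2531

2530 dollars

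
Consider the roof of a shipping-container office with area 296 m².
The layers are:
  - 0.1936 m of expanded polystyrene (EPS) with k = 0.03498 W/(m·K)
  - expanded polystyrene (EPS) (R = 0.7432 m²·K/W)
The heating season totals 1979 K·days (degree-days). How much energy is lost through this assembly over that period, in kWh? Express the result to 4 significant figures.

2239 kWh

0.1936/0.03498 = 5.5346
R_total = 5.5346 + 0.7432 = 6.2778 m²·K/W
E = A × HDD × 24 / R / 1000 = 296 × 1979 × 24 / 6.2778 / 1000 = 2239.5 kWh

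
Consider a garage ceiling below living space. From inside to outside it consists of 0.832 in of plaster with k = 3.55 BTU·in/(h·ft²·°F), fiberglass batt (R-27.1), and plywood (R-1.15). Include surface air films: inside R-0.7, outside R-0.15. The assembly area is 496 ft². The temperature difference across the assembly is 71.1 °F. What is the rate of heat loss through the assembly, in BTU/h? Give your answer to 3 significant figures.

0.832/3.55 = 0.2344
R_total = 0.7 + 0.2344 + 27.1 + 1.15 + 0.15 = 29.33 ft²·°F·h/BTU
Q = A·ΔT/R = 496 × 71.1 / 29.33 = 1202 BTU/h

1200 BTU/h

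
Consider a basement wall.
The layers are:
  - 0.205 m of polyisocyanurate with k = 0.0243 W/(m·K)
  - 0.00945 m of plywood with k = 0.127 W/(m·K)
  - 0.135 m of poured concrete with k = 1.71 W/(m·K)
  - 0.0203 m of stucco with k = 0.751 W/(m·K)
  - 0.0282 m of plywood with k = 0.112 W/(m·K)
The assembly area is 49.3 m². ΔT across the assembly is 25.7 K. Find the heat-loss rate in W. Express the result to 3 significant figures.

0.205/0.0243 = 8.436
0.00945/0.127 = 0.07441
0.135/1.71 = 0.07895
0.0203/0.751 = 0.02703
0.0282/0.112 = 0.2518
R_total = 8.436 + 0.07441 + 0.07895 + 0.02703 + 0.2518 = 8.868 m²·K/W
Q = A·ΔT/R = 49.3 × 25.7 / 8.868 = 142.9 W

143 W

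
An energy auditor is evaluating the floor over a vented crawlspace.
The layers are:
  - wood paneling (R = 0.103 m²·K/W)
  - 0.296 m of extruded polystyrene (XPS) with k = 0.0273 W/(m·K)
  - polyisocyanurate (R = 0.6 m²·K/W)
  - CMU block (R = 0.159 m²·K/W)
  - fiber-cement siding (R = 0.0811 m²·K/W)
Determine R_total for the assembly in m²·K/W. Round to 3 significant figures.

11.8 m²·K/W

0.296/0.0273 = 10.84
R_total = 0.103 + 10.84 + 0.6 + 0.159 + 0.0811 = 11.79 m²·K/W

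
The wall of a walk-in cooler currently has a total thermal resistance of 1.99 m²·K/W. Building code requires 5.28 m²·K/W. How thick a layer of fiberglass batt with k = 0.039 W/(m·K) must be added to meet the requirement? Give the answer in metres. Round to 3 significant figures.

0.128 m

ΔR = 5.28 − 1.99 = 3.29 m²·K/W
L = ΔR × k = 3.29 × 0.039 = 0.1283 m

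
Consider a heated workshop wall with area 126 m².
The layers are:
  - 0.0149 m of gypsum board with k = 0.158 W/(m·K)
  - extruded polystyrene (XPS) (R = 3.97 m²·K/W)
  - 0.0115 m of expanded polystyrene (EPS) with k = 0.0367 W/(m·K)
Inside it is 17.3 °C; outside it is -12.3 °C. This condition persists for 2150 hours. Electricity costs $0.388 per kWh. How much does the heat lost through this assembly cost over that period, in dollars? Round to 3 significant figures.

711 dollars

0.0149/0.158 = 0.0943
0.0115/0.0367 = 0.3134
R_total = 0.0943 + 3.97 + 0.3134 = 4.378 m²·K/W
Q = 126 × (17.3 − (-12.3)) / 4.378 = 852 W
E = 852 W × 2150 h / 1000 = 1832 kWh
Cost = 1832 × 0.388 = $710.7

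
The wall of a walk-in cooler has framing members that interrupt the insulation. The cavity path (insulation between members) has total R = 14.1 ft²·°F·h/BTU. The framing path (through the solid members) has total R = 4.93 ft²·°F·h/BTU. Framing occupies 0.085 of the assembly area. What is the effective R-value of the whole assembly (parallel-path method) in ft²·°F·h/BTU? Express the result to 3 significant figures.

12.2 ft²·°F·h/BTU

U_eff = 0.915/14.1 + 0.085/4.93 = 0.06489 + 0.01724 = 0.08213
R_eff = 1/U_eff = 12.18 ft²·°F·h/BTU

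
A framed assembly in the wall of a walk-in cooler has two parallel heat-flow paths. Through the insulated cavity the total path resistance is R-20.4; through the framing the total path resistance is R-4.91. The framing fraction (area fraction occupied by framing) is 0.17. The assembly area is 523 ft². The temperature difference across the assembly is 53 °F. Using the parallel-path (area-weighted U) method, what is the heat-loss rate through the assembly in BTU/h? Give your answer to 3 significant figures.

U_eff = 0.83/20.4 + 0.17/4.91 = 0.04069 + 0.03462 = 0.07531
R_eff = 1/U_eff = 13.28 ft²·°F·h/BTU
Q = 523 × 53 / 13.28 = 2088 BTU/h

2090 BTU/h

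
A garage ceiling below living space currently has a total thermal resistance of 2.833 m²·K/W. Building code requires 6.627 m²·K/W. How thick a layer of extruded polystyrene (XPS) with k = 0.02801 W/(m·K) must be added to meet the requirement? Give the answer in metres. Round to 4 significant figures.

ΔR = 6.627 − 2.833 = 3.794 m²·K/W
L = ΔR × k = 3.794 × 0.02801 = 0.10627 m

0.1063 m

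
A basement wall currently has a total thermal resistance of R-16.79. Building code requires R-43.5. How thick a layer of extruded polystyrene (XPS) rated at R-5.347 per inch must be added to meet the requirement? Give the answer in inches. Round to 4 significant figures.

4.995 in

ΔR = 43.5 − 16.79 = 26.71 ft²·°F·h/BTU
L = ΔR / (R/in) = 26.71/5.347 = 4.9953 in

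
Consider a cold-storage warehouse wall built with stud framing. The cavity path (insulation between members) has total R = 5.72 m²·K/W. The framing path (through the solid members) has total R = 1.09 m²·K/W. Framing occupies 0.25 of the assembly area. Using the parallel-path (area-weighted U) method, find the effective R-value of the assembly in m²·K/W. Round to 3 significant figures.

U_eff = 0.75/5.72 + 0.25/1.09 = 0.1311 + 0.2294 = 0.3605
R_eff = 1/U_eff = 2.774 m²·K/W

2.77 m²·K/W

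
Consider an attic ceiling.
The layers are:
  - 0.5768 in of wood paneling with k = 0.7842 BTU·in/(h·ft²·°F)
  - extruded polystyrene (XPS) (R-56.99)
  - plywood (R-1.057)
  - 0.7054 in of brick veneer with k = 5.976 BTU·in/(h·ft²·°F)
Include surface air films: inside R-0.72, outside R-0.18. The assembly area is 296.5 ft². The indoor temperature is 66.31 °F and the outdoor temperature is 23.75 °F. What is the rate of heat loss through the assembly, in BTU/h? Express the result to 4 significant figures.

211.0 BTU/h

0.5768/0.7842 = 0.73553
0.7054/5.976 = 0.11804
R_total = 0.72 + 0.73553 + 56.99 + 1.057 + 0.11804 + 0.18 = 59.801 ft²·°F·h/BTU
Q = A·ΔT/R = 296.5 × (66.31 − 23.75) / 59.801 = 211.02 BTU/h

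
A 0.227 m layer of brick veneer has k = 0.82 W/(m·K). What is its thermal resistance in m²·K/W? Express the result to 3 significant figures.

R = L/k = 0.227/0.82 = 0.2768 m²·K/W

0.277 m²·K/W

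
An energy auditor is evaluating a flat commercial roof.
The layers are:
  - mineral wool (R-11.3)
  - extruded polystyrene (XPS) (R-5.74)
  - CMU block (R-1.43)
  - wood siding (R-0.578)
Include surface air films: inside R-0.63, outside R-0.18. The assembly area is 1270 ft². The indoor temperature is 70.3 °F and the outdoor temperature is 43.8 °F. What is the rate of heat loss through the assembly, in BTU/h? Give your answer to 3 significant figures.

1690 BTU/h

R_total = 0.63 + 11.3 + 5.74 + 1.43 + 0.578 + 0.18 = 19.86 ft²·°F·h/BTU
Q = A·ΔT/R = 1270 × (70.3 − 43.8) / 19.86 = 1695 BTU/h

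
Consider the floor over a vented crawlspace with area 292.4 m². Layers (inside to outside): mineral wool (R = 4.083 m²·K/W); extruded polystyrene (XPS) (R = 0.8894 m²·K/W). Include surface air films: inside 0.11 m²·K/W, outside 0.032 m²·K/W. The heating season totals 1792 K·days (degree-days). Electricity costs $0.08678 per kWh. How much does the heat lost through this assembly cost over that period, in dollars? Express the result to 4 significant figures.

213.4 dollars

R_total = 0.11 + 4.083 + 0.8894 + 0.032 = 5.1144 m²·K/W
E = A × HDD × 24 / R / 1000 = 292.4 × 1792 × 24 / 5.1144 / 1000 = 2458.8 kWh
Cost = 2458.8 × 0.08678 = $213.38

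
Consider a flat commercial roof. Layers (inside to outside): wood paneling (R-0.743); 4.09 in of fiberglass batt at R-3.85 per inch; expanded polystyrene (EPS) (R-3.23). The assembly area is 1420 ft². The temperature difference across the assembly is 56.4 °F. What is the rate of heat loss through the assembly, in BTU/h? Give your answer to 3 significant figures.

4060 BTU/h

4.09 × 3.85 = 15.75
R_total = 0.743 + 15.75 + 3.23 = 19.72 ft²·°F·h/BTU
Q = A·ΔT/R = 1420 × 56.4 / 19.72 = 4061 BTU/h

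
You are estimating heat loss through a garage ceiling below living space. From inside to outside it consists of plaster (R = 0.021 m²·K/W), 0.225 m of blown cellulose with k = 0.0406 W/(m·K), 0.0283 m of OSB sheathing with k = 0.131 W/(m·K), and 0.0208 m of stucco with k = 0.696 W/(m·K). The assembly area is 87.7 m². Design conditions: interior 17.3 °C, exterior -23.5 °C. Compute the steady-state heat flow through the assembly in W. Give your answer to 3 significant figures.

616 W

0.225/0.0406 = 5.542
0.0283/0.131 = 0.216
0.0208/0.696 = 0.02989
R_total = 0.021 + 5.542 + 0.216 + 0.02989 = 5.809 m²·K/W
Q = A·ΔT/R = 87.7 × (17.3 − (-23.5)) / 5.809 = 616 W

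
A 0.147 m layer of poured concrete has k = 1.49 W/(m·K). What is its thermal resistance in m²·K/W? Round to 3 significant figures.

0.0987 m²·K/W

R = L/k = 0.147/1.49 = 0.09866 m²·K/W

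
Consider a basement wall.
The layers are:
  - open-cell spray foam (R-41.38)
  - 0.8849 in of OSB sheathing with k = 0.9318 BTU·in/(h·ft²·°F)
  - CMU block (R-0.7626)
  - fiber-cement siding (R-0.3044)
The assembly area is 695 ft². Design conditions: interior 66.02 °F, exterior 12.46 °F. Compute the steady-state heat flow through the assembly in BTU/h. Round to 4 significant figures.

857.8 BTU/h

0.8849/0.9318 = 0.94967
R_total = 41.38 + 0.94967 + 0.7626 + 0.3044 = 43.397 ft²·°F·h/BTU
Q = A·ΔT/R = 695 × (66.02 − 12.46) / 43.397 = 857.77 BTU/h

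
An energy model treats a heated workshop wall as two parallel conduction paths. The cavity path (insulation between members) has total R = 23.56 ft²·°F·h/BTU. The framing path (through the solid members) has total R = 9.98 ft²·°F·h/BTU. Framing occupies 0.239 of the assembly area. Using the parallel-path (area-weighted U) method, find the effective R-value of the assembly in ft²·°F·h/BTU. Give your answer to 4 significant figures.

17.78 ft²·°F·h/BTU

U_eff = 0.761/23.56 + 0.239/9.98 = 0.032301 + 0.023948 = 0.056248
R_eff = 1/U_eff = 17.778 ft²·°F·h/BTU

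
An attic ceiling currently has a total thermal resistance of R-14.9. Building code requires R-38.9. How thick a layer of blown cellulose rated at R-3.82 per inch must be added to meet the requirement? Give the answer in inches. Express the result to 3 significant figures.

ΔR = 38.9 − 14.9 = 24 ft²·°F·h/BTU
L = ΔR / (R/in) = 24/3.82 = 6.283 in

6.28 in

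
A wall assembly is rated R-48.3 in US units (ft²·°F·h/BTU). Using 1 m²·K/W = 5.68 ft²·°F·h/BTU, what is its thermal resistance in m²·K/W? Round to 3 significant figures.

R_SI = 48.3/5.68 = 8.504

8.50 m²·K/W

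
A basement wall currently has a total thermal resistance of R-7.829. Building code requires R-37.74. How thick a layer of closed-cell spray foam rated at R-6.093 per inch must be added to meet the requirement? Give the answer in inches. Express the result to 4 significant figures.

4.909 in

ΔR = 37.74 − 7.829 = 29.911 ft²·°F·h/BTU
L = ΔR / (R/in) = 29.911/6.093 = 4.9091 in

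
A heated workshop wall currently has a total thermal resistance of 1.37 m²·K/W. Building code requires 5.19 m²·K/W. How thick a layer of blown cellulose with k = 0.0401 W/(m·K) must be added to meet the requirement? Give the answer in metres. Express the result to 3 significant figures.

ΔR = 5.19 − 1.37 = 3.82 m²·K/W
L = ΔR × k = 3.82 × 0.0401 = 0.1532 m

0.153 m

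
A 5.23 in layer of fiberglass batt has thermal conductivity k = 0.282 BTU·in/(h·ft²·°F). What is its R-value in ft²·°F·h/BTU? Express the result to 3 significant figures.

R = L/k = 5.23/0.282 = 18.55 ft²·°F·h/BTU

18.5 ft²·°F·h/BTU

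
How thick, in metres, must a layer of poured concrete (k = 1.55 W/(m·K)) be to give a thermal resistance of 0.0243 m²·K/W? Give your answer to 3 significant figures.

0.0377 m

L = R·k = 0.0243 × 1.55 = 0.03766 m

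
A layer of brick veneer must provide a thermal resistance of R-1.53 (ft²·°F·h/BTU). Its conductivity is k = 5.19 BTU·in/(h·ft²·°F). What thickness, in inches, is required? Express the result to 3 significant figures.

L = R × k = 1.53 × 5.19 = 7.941 in

7.94 in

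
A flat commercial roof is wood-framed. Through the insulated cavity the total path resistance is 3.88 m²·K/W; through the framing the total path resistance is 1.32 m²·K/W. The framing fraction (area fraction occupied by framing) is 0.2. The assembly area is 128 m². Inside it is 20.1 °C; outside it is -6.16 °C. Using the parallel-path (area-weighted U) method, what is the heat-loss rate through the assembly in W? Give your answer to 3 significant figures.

U_eff = 0.8/3.88 + 0.2/1.32 = 0.2062 + 0.1515 = 0.3577
R_eff = 1/U_eff = 2.796 m²·K/W
Q = 128 × (20.1 − (-6.16)) / 2.796 = 1202 W

1200 W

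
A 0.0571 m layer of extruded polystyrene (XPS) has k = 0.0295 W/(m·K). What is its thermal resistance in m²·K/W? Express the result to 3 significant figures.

1.94 m²·K/W

R = L/k = 0.0571/0.0295 = 1.936 m²·K/W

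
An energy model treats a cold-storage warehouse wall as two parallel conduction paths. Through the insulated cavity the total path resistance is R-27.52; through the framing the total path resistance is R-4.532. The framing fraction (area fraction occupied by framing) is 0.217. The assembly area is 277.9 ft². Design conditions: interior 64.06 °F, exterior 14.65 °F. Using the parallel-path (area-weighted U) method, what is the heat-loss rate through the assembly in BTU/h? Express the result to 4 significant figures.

U_eff = 0.783/27.52 + 0.217/4.532 = 0.028452 + 0.047882 = 0.076334
R_eff = 1/U_eff = 13.1 ft²·°F·h/BTU
Q = 277.9 × (64.06 − 14.65) / 13.1 = 1048.1 BTU/h

1048 BTU/h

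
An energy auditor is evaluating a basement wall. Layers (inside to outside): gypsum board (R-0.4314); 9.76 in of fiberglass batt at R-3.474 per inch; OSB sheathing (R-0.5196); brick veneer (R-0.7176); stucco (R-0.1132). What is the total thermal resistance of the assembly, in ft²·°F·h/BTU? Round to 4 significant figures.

35.69 ft²·°F·h/BTU

9.76 × 3.474 = 33.906
R_total = 0.4314 + 33.906 + 0.5196 + 0.7176 + 0.1132 = 35.688 ft²·°F·h/BTU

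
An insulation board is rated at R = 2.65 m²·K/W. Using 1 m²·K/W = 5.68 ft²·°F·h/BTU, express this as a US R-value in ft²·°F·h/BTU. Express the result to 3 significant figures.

R_US = 2.65 × 5.68 = 15.05

15.1 ft²·°F·h/BTU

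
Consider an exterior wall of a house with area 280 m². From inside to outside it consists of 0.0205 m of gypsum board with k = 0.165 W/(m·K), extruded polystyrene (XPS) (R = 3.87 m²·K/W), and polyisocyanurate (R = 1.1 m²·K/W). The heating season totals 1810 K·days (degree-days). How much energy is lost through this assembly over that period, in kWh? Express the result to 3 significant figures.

0.0205/0.165 = 0.1242
R_total = 0.1242 + 3.87 + 1.1 = 5.094 m²·K/W
E = A × HDD × 24 / R / 1000 = 280 × 1810 × 24 / 5.094 / 1000 = 2388 kWh

2390 kWh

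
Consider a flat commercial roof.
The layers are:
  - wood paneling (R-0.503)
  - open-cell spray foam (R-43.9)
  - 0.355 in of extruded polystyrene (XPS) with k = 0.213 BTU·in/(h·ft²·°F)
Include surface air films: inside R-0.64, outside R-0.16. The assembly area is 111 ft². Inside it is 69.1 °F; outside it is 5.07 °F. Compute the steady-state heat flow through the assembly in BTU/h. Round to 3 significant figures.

0.355/0.213 = 1.667
R_total = 0.64 + 0.503 + 43.9 + 1.667 + 0.16 = 46.87 ft²·°F·h/BTU
Q = A·ΔT/R = 111 × (69.1 − 5.07) / 46.87 = 151.6 BTU/h

152 BTU/h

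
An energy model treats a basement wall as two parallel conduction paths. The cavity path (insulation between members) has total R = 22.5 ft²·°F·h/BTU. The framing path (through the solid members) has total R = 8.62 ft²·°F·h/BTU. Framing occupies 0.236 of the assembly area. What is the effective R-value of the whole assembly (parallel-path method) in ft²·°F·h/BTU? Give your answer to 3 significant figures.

U_eff = 0.764/22.5 + 0.236/8.62 = 0.03396 + 0.02738 = 0.06133
R_eff = 1/U_eff = 16.3 ft²·°F·h/BTU

16.3 ft²·°F·h/BTU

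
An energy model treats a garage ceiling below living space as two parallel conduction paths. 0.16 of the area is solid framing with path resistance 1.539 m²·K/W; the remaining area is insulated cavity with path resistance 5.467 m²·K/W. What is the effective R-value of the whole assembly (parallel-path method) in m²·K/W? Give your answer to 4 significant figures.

U_eff = 0.84/5.467 + 0.16/1.539 = 0.15365 + 0.10396 = 0.25761
R_eff = 1/U_eff = 3.8818 m²·K/W

3.882 m²·K/W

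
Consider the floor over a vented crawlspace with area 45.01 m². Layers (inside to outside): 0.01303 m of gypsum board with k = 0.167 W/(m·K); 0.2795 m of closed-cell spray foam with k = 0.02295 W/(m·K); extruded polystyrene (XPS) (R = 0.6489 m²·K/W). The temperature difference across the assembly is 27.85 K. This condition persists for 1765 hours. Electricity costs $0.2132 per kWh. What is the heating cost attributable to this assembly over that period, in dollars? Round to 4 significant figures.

36.55 dollars

0.01303/0.167 = 0.078024
0.2795/0.02295 = 12.179
R_total = 0.078024 + 12.179 + 0.6489 = 12.906 m²·K/W
Q = 45.01 × 27.85 / 12.906 = 97.131 W
E = 97.131 W × 1765 h / 1000 = 171.44 kWh
Cost = 171.44 × 0.2132 = $36.55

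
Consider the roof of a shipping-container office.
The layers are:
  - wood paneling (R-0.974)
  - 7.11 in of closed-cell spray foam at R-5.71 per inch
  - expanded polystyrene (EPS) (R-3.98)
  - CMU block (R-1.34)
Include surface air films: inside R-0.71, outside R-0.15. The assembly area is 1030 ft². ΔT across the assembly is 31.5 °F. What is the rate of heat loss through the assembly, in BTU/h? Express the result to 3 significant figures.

7.11 × 5.71 = 40.6
R_total = 0.71 + 0.974 + 40.6 + 3.98 + 1.34 + 0.15 = 47.75 ft²·°F·h/BTU
Q = A·ΔT/R = 1030 × 31.5 / 47.75 = 679.4 BTU/h

679 BTU/h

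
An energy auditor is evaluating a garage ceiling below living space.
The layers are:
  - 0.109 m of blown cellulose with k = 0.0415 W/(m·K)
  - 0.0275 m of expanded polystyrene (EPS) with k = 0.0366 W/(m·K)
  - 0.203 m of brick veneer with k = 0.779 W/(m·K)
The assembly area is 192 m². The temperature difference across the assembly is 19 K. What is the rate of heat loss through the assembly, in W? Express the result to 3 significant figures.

1000 W

0.109/0.0415 = 2.627
0.0275/0.0366 = 0.7514
0.203/0.779 = 0.2606
R_total = 2.627 + 0.7514 + 0.2606 = 3.638 m²·K/W
Q = A·ΔT/R = 192 × 19 / 3.638 = 1003 W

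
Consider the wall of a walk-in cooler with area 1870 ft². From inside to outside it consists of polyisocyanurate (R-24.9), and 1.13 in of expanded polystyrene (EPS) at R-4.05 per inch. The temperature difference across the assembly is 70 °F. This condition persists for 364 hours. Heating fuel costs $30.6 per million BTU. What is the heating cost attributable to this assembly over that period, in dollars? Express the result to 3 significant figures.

49.5 dollars

1.13 × 4.05 = 4.576
R_total = 24.9 + 4.576 = 29.48 ft²·°F·h/BTU
Q = 1870 × 70 / 29.48 = 4441 BTU/h
E = 4441 × 364 = 1616000 BTU
Cost = 1616000/10⁶ × 30.6 = $49.46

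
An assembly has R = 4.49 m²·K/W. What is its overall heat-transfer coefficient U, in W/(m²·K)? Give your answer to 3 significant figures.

U = 1/R = 1/4.49 = 0.2227

0.223 W/(m²·K)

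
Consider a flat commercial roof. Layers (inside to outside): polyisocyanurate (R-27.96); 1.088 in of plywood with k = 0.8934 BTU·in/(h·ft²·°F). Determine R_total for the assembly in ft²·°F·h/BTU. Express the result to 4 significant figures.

29.18 ft²·°F·h/BTU

1.088/0.8934 = 1.2178
R_total = 27.96 + 1.2178 = 29.178 ft²·°F·h/BTU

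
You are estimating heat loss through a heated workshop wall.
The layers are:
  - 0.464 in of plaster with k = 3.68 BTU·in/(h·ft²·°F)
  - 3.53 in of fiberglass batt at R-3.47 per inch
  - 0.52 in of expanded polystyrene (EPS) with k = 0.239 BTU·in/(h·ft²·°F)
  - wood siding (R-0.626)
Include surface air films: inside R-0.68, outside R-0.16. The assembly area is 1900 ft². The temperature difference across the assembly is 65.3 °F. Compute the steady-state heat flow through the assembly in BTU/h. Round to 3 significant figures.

7750 BTU/h

0.464/3.68 = 0.1261
3.53 × 3.47 = 12.25
0.52/0.239 = 2.176
R_total = 0.68 + 0.1261 + 12.25 + 2.176 + 0.626 + 0.16 = 16.02 ft²·°F·h/BTU
Q = A·ΔT/R = 1900 × 65.3 / 16.02 = 7746 BTU/h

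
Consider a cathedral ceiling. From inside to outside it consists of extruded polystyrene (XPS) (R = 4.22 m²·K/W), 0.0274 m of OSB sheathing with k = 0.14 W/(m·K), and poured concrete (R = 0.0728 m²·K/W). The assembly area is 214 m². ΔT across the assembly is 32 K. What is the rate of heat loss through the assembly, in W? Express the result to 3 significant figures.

0.0274/0.14 = 0.1957
R_total = 4.22 + 0.1957 + 0.0728 = 4.489 m²·K/W
Q = A·ΔT/R = 214 × 32 / 4.489 = 1526 W

1530 W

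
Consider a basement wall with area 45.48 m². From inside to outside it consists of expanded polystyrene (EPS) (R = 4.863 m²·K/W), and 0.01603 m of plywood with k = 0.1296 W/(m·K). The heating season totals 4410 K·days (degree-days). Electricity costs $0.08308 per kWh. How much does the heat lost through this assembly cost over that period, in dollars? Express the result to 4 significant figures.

80.20 dollars

0.01603/0.1296 = 0.12369
R_total = 4.863 + 0.12369 = 4.9867 m²·K/W
E = A × HDD × 24 / R / 1000 = 45.48 × 4410 × 24 / 4.9867 / 1000 = 965.29 kWh
Cost = 965.29 × 0.08308 = $80.196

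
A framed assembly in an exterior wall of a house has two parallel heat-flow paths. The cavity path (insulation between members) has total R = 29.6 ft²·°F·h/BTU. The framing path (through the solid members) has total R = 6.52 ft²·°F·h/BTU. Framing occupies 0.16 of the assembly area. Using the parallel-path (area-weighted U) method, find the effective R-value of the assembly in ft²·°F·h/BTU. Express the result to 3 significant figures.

U_eff = 0.84/29.6 + 0.16/6.52 = 0.02838 + 0.02454 = 0.05292
R_eff = 1/U_eff = 18.9 ft²·°F·h/BTU

18.9 ft²·°F·h/BTU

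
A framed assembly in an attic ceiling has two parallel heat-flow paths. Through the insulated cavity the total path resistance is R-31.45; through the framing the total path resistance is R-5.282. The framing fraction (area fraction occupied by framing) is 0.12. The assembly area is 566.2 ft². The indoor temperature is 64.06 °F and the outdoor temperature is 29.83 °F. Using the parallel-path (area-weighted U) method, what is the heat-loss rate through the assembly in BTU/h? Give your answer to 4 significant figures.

982.6 BTU/h

U_eff = 0.88/31.45 + 0.12/5.282 = 0.027981 + 0.022719 = 0.0507
R_eff = 1/U_eff = 19.724 ft²·°F·h/BTU
Q = 566.2 × (64.06 − 29.83) / 19.724 = 982.61 BTU/h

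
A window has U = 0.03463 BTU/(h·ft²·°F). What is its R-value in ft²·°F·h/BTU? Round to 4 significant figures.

28.88 ft²·°F·h/BTU

R = 1/U = 1/0.03463 = 28.877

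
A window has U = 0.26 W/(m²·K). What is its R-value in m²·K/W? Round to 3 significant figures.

3.85 m²·K/W

R = 1/U = 1/0.26 = 3.846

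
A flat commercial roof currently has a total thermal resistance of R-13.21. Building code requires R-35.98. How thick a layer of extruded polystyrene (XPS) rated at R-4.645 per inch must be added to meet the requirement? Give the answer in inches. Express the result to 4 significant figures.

ΔR = 35.98 − 13.21 = 22.77 ft²·°F·h/BTU
L = ΔR / (R/in) = 22.77/4.645 = 4.902 in

4.902 in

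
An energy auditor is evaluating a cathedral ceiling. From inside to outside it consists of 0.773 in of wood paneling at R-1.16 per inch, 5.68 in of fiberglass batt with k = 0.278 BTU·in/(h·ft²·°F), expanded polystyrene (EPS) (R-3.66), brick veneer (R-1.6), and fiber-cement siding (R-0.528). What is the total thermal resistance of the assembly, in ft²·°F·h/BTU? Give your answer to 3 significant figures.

0.773 × 1.16 = 0.8967
5.68/0.278 = 20.43
R_total = 0.8967 + 20.43 + 3.66 + 1.6 + 0.528 = 27.12 ft²·°F·h/BTU

27.1 ft²·°F·h/BTU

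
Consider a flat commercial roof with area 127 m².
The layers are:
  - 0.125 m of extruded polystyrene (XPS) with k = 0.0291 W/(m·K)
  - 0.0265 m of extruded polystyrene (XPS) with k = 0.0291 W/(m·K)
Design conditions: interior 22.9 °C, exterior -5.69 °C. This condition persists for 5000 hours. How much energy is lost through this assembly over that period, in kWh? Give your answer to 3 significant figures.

3490 kWh

0.125/0.0291 = 4.296
0.0265/0.0291 = 0.9107
R_total = 4.296 + 0.9107 = 5.206 m²·K/W
Q = 127 × (22.9 − (-5.69)) / 5.206 = 697.4 W
E = 697.4 W × 5000 h / 1000 = 3487 kWh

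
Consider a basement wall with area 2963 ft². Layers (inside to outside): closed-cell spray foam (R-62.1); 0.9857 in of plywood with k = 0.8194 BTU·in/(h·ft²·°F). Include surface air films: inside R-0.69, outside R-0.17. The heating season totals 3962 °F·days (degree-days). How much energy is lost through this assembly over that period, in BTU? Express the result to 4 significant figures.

4391000 BTU

0.9857/0.8194 = 1.203
R_total = 0.69 + 62.1 + 1.203 + 0.17 = 64.163 ft²·°F·h/BTU
E = A × HDD × 24 / R = 2963 × 3962 × 24 / 64.163 = 4391100 BTU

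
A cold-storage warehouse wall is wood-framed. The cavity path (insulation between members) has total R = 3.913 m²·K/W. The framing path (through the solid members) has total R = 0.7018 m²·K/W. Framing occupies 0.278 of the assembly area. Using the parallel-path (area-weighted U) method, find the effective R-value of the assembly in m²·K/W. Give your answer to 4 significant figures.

1.722 m²·K/W

U_eff = 0.722/3.913 + 0.278/0.7018 = 0.18451 + 0.39612 = 0.58064
R_eff = 1/U_eff = 1.7222 m²·K/W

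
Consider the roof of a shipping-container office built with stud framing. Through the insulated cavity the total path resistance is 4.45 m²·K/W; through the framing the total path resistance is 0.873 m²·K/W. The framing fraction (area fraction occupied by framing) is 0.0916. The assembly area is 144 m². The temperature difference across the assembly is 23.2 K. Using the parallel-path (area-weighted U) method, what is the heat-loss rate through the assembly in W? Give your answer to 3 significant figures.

U_eff = 0.9084/4.45 + 0.0916/0.873 = 0.2041 + 0.1049 = 0.3091
R_eff = 1/U_eff = 3.236 m²·K/W
Q = 144 × 23.2 / 3.236 = 1033 W

1030 W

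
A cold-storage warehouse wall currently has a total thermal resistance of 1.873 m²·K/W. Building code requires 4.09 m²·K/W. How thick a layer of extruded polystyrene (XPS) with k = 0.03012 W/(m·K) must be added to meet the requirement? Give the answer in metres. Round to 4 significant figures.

ΔR = 4.09 − 1.873 = 2.217 m²·K/W
L = ΔR × k = 2.217 × 0.03012 = 0.066776 m

0.06678 m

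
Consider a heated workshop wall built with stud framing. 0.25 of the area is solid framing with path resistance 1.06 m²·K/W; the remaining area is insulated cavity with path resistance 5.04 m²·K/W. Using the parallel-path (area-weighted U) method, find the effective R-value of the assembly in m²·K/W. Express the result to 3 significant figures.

2.60 m²·K/W

U_eff = 0.75/5.04 + 0.25/1.06 = 0.1488 + 0.2358 = 0.3847
R_eff = 1/U_eff = 2.6 m²·K/W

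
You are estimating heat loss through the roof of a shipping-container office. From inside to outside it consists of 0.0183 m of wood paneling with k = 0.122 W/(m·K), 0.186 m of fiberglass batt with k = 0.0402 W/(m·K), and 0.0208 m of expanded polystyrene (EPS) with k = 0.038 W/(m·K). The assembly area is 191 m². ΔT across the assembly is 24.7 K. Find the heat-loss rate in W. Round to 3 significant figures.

886 W

0.0183/0.122 = 0.15
0.186/0.0402 = 4.627
0.0208/0.038 = 0.5474
R_total = 0.15 + 4.627 + 0.5474 = 5.324 m²·K/W
Q = A·ΔT/R = 191 × 24.7 / 5.324 = 886.1 W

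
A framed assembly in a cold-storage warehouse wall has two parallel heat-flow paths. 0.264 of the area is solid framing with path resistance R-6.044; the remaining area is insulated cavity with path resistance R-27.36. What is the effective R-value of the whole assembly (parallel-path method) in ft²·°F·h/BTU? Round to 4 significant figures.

U_eff = 0.736/27.36 + 0.264/6.044 = 0.026901 + 0.04368 = 0.07058
R_eff = 1/U_eff = 14.168 ft²·°F·h/BTU

14.17 ft²·°F·h/BTU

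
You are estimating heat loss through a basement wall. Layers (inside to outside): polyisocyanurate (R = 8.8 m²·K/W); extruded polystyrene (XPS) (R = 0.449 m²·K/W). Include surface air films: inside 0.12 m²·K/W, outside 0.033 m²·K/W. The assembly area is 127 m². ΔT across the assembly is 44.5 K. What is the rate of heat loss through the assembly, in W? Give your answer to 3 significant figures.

R_total = 0.12 + 8.8 + 0.449 + 0.033 = 9.402 m²·K/W
Q = A·ΔT/R = 127 × 44.5 / 9.402 = 601.1 W

601 W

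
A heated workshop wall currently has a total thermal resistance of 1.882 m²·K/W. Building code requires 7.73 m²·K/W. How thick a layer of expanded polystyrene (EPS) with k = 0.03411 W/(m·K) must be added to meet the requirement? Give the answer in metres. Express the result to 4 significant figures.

0.1995 m

ΔR = 7.73 − 1.882 = 5.848 m²·K/W
L = ΔR × k = 5.848 × 0.03411 = 0.19948 m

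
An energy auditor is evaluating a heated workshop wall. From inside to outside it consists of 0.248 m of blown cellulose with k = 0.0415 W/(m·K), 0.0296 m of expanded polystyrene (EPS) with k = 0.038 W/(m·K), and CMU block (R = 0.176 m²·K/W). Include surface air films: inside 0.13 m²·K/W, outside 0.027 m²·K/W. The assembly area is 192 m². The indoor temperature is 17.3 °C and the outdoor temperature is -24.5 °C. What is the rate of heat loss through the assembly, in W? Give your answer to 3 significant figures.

0.248/0.0415 = 5.976
0.0296/0.038 = 0.7789
R_total = 0.13 + 5.976 + 0.7789 + 0.176 + 0.027 = 7.088 m²·K/W
Q = A·ΔT/R = 192 × (17.3 − (-24.5)) / 7.088 = 1132 W

1130 W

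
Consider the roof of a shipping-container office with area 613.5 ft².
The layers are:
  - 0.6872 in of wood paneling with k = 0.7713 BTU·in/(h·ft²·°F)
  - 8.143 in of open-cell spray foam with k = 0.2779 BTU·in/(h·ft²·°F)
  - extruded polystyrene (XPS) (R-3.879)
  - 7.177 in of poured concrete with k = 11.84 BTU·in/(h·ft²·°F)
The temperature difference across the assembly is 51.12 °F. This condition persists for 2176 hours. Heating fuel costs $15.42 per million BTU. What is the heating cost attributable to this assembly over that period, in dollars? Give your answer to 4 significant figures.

0.6872/0.7713 = 0.89096
8.143/0.2779 = 29.302
7.177/11.84 = 0.60617
R_total = 0.89096 + 29.302 + 3.879 + 0.60617 = 34.678 ft²·°F·h/BTU
Q = 613.5 × 51.12 / 34.678 = 904.38 BTU/h
E = 904.38 × 2176 = 1967900 BTU
Cost = 1967900/10⁶ × 15.42 = $30.345

30.35 dollars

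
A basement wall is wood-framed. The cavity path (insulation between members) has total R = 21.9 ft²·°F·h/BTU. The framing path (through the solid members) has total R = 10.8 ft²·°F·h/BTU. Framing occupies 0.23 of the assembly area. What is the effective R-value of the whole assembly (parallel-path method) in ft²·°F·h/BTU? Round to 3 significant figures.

17.7 ft²·°F·h/BTU

U_eff = 0.77/21.9 + 0.23/10.8 = 0.03516 + 0.0213 = 0.05646
R_eff = 1/U_eff = 17.71 ft²·°F·h/BTU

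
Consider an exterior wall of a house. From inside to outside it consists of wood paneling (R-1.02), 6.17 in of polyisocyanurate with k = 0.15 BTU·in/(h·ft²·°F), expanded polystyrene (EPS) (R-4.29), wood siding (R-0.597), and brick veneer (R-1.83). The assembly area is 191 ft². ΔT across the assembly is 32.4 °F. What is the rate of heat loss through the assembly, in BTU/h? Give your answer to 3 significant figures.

6.17/0.15 = 41.13
R_total = 1.02 + 41.13 + 4.29 + 0.597 + 1.83 = 48.87 ft²·°F·h/BTU
Q = A·ΔT/R = 191 × 32.4 / 48.87 = 126.6 BTU/h

127 BTU/h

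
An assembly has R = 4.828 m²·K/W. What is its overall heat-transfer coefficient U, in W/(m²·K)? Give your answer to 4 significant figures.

0.2071 W/(m²·K)

U = 1/R = 1/4.828 = 0.20713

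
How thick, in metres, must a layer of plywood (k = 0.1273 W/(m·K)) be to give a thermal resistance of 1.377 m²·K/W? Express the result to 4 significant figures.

0.1753 m

L = R·k = 1.377 × 0.1273 = 0.17529 m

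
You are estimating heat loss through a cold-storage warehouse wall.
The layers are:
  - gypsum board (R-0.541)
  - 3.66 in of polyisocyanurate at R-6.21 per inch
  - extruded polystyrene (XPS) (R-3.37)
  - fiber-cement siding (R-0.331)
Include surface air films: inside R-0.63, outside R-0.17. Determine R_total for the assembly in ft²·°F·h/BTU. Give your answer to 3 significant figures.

27.8 ft²·°F·h/BTU

3.66 × 6.21 = 22.73
R_total = 0.63 + 0.541 + 22.73 + 3.37 + 0.331 + 0.17 = 27.77 ft²·°F·h/BTU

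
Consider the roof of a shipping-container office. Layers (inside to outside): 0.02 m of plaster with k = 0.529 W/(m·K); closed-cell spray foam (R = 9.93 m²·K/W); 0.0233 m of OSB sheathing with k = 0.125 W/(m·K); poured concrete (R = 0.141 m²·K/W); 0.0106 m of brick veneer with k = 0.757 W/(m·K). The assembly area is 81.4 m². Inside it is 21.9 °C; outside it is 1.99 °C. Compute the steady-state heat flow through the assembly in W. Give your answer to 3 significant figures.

157 W

0.02/0.529 = 0.03781
0.0233/0.125 = 0.1864
0.0106/0.757 = 0.014
R_total = 0.03781 + 9.93 + 0.1864 + 0.141 + 0.014 = 10.31 m²·K/W
Q = A·ΔT/R = 81.4 × (21.9 − 1.99) / 10.31 = 157.2 W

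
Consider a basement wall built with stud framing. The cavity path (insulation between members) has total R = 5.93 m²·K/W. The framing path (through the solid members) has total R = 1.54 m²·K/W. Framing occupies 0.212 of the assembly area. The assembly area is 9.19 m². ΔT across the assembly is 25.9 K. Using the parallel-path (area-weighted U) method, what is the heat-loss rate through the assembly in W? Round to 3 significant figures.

U_eff = 0.788/5.93 + 0.212/1.54 = 0.1329 + 0.1377 = 0.2705
R_eff = 1/U_eff = 3.696 m²·K/W
Q = 9.19 × 25.9 / 3.696 = 64.4 W

64.4 W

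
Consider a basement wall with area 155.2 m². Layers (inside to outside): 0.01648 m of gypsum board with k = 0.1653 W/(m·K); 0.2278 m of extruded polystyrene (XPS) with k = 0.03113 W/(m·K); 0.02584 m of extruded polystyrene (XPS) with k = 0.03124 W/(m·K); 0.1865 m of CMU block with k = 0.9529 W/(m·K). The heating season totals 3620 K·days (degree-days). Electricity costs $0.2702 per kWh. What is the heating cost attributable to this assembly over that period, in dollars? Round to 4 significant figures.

0.01648/0.1653 = 0.099698
0.2278/0.03113 = 7.3177
0.02584/0.03124 = 0.82714
0.1865/0.9529 = 0.19572
R_total = 0.099698 + 7.3177 + 0.82714 + 0.19572 = 8.4403 m²·K/W
E = A × HDD × 24 / R / 1000 = 155.2 × 3620 × 24 / 8.4403 / 1000 = 1597.6 kWh
Cost = 1597.6 × 0.2702 = $431.66

431.7 dollars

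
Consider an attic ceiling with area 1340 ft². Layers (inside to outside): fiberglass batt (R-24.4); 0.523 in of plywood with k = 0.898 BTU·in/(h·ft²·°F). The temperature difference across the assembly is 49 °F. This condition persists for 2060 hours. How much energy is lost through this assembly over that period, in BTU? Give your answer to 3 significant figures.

0.523/0.898 = 0.5824
R_total = 24.4 + 0.5824 = 24.98 ft²·°F·h/BTU
Q = 1340 × 49 / 24.98 = 2628 BTU/h
E = 2628 × 2060 = 5414000 BTU

5410000 BTU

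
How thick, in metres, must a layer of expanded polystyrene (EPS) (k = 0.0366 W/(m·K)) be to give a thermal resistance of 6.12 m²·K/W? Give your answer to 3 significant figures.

L = R·k = 6.12 × 0.0366 = 0.224 m

0.224 m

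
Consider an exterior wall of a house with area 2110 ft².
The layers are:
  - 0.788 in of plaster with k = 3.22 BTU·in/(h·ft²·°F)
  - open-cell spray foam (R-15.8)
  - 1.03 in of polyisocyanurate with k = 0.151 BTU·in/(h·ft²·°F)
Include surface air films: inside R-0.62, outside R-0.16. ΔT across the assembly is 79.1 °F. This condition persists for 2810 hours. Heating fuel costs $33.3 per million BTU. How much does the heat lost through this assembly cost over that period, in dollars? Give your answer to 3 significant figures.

0.788/3.22 = 0.2447
1.03/0.151 = 6.821
R_total = 0.62 + 0.2447 + 15.8 + 6.821 + 0.16 = 23.65 ft²·°F·h/BTU
Q = 2110 × 79.1 / 23.65 = 7058 BTU/h
E = 7058 × 2810 = 19830000 BTU
Cost = 19830000/10⁶ × 33.3 = $660.5

660 dollars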